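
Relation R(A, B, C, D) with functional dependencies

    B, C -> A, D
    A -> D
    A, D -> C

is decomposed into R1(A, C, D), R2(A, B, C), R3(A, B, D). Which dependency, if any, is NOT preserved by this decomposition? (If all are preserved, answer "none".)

B, C → A, D: restricted closure across fragments reaches A, D.
A → D lies within R1.
A, D → C lies within R1.
Every dependency is enforceable on the fragments, so the decomposition is dependency-preserving.

none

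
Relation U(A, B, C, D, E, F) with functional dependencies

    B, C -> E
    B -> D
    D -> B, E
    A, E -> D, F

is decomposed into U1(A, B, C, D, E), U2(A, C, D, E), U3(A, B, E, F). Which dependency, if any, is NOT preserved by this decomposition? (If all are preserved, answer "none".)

none

B, C → E lies within U1.
B → D lies within U1.
D → B, E lies within U1.
A, E → D, F: restricted closure across fragments reaches D, F.
Every dependency is enforceable on the fragments, so the decomposition is dependency-preserving.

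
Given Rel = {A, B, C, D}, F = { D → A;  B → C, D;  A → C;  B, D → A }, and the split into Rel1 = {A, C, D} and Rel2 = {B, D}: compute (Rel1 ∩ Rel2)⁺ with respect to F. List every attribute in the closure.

A, C, D

Rel1 ∩ Rel2 = {D}.
D → A applies, adding A
A → C applies, adding C
Closure: {A, C, D}.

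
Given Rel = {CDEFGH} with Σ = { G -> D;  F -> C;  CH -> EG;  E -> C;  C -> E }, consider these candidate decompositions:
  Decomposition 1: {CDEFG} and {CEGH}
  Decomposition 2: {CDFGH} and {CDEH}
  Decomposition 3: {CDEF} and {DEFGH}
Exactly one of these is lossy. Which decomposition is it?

Decomposition 1: common = {CEG}, closure = {CDEG} → lossy.
Decomposition 2: common = {CDH}, closure = {CDEGH} → lossless.
Decomposition 3: common = {DEF}, closure = {CDEF} → lossless.

Decomposition 1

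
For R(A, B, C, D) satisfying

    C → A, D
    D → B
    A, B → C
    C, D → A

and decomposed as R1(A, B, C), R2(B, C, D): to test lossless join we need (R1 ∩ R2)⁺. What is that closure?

R1 ∩ R2 = {B, C}.
C → A, D applies, adding A, D
Closure: {A, B, C, D}.

A, B, C, D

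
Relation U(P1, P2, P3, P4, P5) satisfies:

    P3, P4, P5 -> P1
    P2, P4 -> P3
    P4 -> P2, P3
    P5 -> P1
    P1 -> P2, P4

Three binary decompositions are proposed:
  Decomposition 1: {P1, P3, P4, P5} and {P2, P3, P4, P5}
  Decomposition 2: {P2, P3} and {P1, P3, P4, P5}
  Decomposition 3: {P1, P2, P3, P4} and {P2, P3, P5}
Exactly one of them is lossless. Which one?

Decomposition 1: common = {P3, P4, P5}, closure = {P1, P2, P3, P4, P5} → lossless.
Decomposition 2: common = {P3}, closure = {P3} → lossy.
Decomposition 3: common = {P2, P3}, closure = {P2, P3} → lossy.

Decomposition 1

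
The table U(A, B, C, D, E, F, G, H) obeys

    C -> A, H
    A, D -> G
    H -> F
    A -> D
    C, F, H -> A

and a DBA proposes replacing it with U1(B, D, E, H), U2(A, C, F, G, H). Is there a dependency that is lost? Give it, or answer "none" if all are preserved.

A -> D

Check A → D: no single fragment contains all of {A, D}, and the restricted closure of {A} across the fragments never reaches {D}.
C → A, H is preserved.
A, D → G is preserved.
H → F is preserved.
C, F, H → A is preserved.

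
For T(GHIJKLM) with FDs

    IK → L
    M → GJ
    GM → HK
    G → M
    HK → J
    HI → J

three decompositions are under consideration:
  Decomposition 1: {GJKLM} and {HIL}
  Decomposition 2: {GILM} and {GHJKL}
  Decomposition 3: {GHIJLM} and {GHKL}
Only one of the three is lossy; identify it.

Decomposition 1

Decomposition 1: common = {L}, closure = {L} → lossy.
Decomposition 2: common = {GL}, closure = {GHJKLM} → lossless.
Decomposition 3: common = {GHL}, closure = {GHJKLM} → lossless.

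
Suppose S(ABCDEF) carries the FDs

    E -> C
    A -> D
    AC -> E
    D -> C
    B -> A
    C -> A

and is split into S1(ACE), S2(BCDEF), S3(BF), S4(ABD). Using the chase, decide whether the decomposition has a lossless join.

Yes

Chase test. Columns are ABCDEF; row i has aⱼ where attribute j ∈ Si, else bᵢⱼ.
Initial tableau (one row per fragment):
  row 1: a1 b12 a3 b14 a5 b16
  row 2: b21 a2 a3 a4 a5 a6
  row 3: b31 a2 b33 b34 b35 a6
  row 4: a1 a2 b43 a4 b45 b46
Rows 1 and 4 agree on A; apply A→D and equate their D entries.
Rows 1 and 4 agree on D; apply D→C and equate their C entries.
Rows 2 and 3 agree on B; apply B→A and equate their A entries.
Rows 2 and 4 agree on B; apply B→A and equate their A entries.
Rows 1 and 3 agree on A; apply A→D and equate their D entries.
Rows 1 and 4 agree on AC; apply AC→E and equate their E entries.
Rows 1 and 3 agree on D; apply D→C and equate their C entries.
Rows 1 and 3 agree on AC; apply AC→E and equate their E entries.
Row 2 is now all distinguished symbols — the join is lossless.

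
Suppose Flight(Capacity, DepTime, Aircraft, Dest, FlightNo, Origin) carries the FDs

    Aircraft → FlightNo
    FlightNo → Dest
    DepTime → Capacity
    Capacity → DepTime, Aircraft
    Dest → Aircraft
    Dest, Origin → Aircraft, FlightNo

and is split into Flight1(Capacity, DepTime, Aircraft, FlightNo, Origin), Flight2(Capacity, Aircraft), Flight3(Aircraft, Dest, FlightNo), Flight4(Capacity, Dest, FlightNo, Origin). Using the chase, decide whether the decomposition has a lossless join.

Chase test. Columns are Capacity, DepTime, Aircraft, Dest, FlightNo, Origin; row i has aⱼ where attribute j ∈ Flighti, else bᵢⱼ.
Initial tableau (one row per fragment):
  row 1: a1 a2 a3 b14 a5 a6
  row 2: a1 b22 a3 b24 b25 b26
  row 3: b31 b32 a3 a4 a5 b36
  row 4: a1 b42 b43 a4 a5 a6
Rows 1 and 2 agree on Aircraft; apply Aircraft→FlightNo and equate their FlightNo entries.
Rows 1 and 2 agree on FlightNo; apply FlightNo→Dest and equate their Dest entries.
Rows 1 and 3 agree on FlightNo; apply FlightNo→Dest and equate their Dest entries.
Rows 1 and 2 agree on Capacity; apply Capacity→DepTime, Aircraft and equate their DepTime, Aircraft entries.
Rows 1 and 4 agree on Capacity; apply Capacity→DepTime, Aircraft and equate their DepTime, Aircraft entries.
Row 1 is now all distinguished symbols — the join is lossless.

Yes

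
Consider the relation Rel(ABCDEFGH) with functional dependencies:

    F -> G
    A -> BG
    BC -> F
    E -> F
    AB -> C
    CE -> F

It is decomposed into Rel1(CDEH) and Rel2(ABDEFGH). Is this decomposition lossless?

No

Common attributes: Rel1 ∩ Rel2 = {DEH}.
Closure of {DEH}: E → F applies, adding F; F → G applies, adding G. So (DEH)⁺ = {DEFGH}.
The closure contains neither all of Rel1 = {CDEH} nor all of Rel2 = {ABDEFGH}, so the common attributes are not a superkey of either fragment. The join is lossy.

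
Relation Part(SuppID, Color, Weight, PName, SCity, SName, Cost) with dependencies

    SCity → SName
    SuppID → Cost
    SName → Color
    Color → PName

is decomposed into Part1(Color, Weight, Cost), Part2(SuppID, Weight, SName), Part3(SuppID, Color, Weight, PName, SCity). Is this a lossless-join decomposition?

No

Chase test. Columns are SuppID, Color, Weight, PName, SCity, SName, Cost; row i has aⱼ where attribute j ∈ Parti, else bᵢⱼ.
Initial tableau (one row per fragment):
  row 1: b11 a2 a3 b14 b15 b16 a7
  row 2: a1 b22 a3 b24 b25 a6 b27
  row 3: a1 a2 a3 a4 a5 b36 b37
Rows 2 and 3 agree on SuppID; apply SuppID→Cost and equate their Cost entries.
Rows 1 and 3 agree on Color; apply Color→PName and equate their PName entries.
No row becomes fully distinguished — the join is lossy.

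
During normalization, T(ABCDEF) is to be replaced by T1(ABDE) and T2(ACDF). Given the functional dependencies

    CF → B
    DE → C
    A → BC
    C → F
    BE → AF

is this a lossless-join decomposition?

Yes

Common attributes: T1 ∩ T2 = {AD}.
Closure of {AD}: A → BC applies, adding BC; C → F applies, adding F. So (AD)⁺ = {ABCDF}.
This closure contains every attribute of T2, so T1 ∩ T2 → T2. The join is lossless.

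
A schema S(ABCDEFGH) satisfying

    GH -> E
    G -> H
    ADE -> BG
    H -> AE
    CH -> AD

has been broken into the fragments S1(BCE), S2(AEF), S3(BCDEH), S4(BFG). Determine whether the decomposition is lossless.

No

Chase test. Columns are ABCDEFGH; row i has aⱼ where attribute j ∈ Si, else bᵢⱼ.
Initial tableau (one row per fragment):
  row 1: b11 a2 a3 b14 a5 b16 b17 b18
  row 2: a1 b22 b23 b24 a5 a6 b27 b28
  row 3: b31 a2 a3 a4 a5 b36 b37 a8
  row 4: b41 a2 b43 b44 b45 a6 a7 b48
No row becomes fully distinguished — the join is lossy.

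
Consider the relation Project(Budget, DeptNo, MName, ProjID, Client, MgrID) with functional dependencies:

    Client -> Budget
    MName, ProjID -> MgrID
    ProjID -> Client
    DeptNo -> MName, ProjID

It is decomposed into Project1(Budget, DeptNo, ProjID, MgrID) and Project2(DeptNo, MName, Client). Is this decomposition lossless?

Common attributes: Project1 ∩ Project2 = {DeptNo}.
Closure of {DeptNo}: DeptNo → MName, ProjID applies, adding MName, ProjID; MName, ProjID → MgrID applies, adding MgrID; ProjID → Client applies, adding Client; Client → Budget applies, adding Budget. So (DeptNo)⁺ = {Budget, DeptNo, MName, ProjID, Client, MgrID}.
This closure contains every attribute of Project1, so Project1 ∩ Project2 → Project1. The join is lossless.

Yes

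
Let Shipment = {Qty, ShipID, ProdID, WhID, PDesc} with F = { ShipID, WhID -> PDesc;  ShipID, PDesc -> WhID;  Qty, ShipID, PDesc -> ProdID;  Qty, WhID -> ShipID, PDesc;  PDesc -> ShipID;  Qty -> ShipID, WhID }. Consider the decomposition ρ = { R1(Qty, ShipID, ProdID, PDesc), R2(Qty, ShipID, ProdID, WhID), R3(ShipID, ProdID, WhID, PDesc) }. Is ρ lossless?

Chase test. Columns are Qty, ShipID, ProdID, WhID, PDesc; row i has aⱼ where attribute j ∈ Ri, else bᵢⱼ.
Initial tableau (one row per fragment):
  row 1: a1 a2 a3 b14 a5
  row 2: a1 a2 a3 a4 b25
  row 3: b31 a2 a3 a4 a5
Rows 2 and 3 agree on ShipID, WhID; apply ShipID, WhID→PDesc and equate their PDesc entries.
Rows 1 and 2 agree on ShipID, PDesc; apply ShipID, PDesc→WhID and equate their WhID entries.
Row 1 is now all distinguished symbols — the join is lossless.

Yes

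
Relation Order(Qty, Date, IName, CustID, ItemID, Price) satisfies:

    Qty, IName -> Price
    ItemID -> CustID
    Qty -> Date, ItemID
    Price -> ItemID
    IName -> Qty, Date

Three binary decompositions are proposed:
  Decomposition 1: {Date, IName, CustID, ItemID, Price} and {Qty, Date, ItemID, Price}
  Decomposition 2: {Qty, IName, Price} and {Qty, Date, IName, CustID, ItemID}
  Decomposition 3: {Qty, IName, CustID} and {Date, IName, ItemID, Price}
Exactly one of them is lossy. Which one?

Decomposition 1: common = {Date, ItemID, Price}, closure = {Date, CustID, ItemID, Price} → lossy.
Decomposition 2: common = {Qty, IName}, closure = {Qty, Date, IName, CustID, ItemID, Price} → lossless.
Decomposition 3: common = {IName}, closure = {Qty, Date, IName, CustID, ItemID, Price} → lossless.

Decomposition 1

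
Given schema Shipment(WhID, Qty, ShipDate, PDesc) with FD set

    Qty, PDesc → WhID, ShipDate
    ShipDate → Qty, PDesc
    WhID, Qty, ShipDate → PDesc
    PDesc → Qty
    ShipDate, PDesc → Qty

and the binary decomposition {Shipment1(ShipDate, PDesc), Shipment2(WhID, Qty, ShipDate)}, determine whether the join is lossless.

Common attributes: Shipment1 ∩ Shipment2 = {ShipDate}.
Closure of {ShipDate}: ShipDate → Qty, PDesc applies, adding Qty, PDesc; Qty, PDesc → WhID, ShipDate applies, adding WhID. So (ShipDate)⁺ = {WhID, Qty, ShipDate, PDesc}.
This closure contains every attribute of Shipment1, so Shipment1 ∩ Shipment2 → Shipment1. The join is lossless.

Yes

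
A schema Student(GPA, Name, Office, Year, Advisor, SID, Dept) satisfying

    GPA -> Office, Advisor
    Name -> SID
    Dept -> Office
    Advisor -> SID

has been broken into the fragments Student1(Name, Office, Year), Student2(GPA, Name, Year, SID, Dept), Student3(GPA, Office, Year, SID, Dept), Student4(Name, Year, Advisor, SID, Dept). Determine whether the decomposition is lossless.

Chase test. Columns are GPA, Name, Office, Year, Advisor, SID, Dept; row i has aⱼ where attribute j ∈ Studenti, else bᵢⱼ.
Initial tableau (one row per fragment):
  row 1: b11 a2 a3 a4 b15 b16 b17
  row 2: a1 a2 b23 a4 b25 a6 a7
  row 3: a1 b32 a3 a4 b35 a6 a7
  row 4: b41 a2 b43 a4 a5 a6 a7
Rows 2 and 3 agree on GPA; apply GPA→Office, Advisor and equate their Office, Advisor entries.
Rows 1 and 2 agree on Name; apply Name→SID and equate their SID entries.
Rows 2 and 4 agree on Dept; apply Dept→Office and equate their Office entries.
No row becomes fully distinguished — the join is lossy.

No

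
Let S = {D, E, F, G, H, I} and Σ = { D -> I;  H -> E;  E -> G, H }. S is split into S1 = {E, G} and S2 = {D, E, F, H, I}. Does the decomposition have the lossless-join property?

Yes

Common attributes: S1 ∩ S2 = {E}.
Closure of {E}: E → G, H applies, adding G, H. So (E)⁺ = {E, G, H}.
This closure contains every attribute of S1, so S1 ∩ S2 → S1. The join is lossless.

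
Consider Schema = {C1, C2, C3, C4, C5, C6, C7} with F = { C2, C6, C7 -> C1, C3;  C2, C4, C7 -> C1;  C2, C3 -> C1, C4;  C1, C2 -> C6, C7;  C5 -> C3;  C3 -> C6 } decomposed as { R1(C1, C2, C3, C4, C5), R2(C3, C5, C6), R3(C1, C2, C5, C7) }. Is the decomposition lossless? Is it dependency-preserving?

lossless but not dependency-preserving

Lossless test (chase): Rows 1 and 3 agree on C1, C2; apply C1, C2→C6, C7 and equate their C6, C7 entries. Rows 1 and 3 agree on C5; apply C5→C3 and equate their C3 entries. Rows 1 and 2 agree on C3; apply C3→C6 and equate their C6 entries. Rows 1 and 3 agree on C2, C3; apply C2, C3→C1, C4 and equate their C1, C4 entries. Row 1 is now all distinguished symbols — the join is lossless.
Dependency preservation: the restricted closure of {C2, C6, C7} across the fragments never reaches {C1, C3}, so C2, C6, C7 → C1, C3 cannot be enforced without a join — not preserved.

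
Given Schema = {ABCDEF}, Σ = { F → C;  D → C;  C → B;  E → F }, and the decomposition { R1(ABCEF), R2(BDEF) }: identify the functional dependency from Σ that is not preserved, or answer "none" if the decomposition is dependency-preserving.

D → C

Check D → C: no single fragment contains all of {CD}, and the restricted closure of {D} across the fragments never reaches {C}.
F → C is preserved.
C → B is preserved.
E → F is preserved.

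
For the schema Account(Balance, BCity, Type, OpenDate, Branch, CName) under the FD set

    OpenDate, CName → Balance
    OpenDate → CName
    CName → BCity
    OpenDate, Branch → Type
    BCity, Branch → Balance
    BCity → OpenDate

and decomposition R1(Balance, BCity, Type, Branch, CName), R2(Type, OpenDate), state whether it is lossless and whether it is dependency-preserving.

lossy and not dependency-preserving

Lossless test: (Type)⁺ = {Type}, which is a superkey of neither fragment — lossy.
Dependency preservation: the restricted closure of {OpenDate} across the fragments never reaches {CName}, so OpenDate → CName cannot be enforced without a join — not preserved.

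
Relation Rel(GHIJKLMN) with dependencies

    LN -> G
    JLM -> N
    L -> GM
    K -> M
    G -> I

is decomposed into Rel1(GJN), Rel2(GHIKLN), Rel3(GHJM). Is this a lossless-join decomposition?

No

Chase test. Columns are GHIJKLMN; row i has aⱼ where attribute j ∈ Reli, else bᵢⱼ.
Initial tableau (one row per fragment):
  row 1: a1 b12 b13 a4 b15 b16 b17 a8
  row 2: a1 a2 a3 b24 a5 a6 b27 a8
  row 3: a1 a2 b33 a4 b35 b36 a7 b38
Rows 1 and 2 agree on G; apply G→I and equate their I entries.
Rows 1 and 3 agree on G; apply G→I and equate their I entries.
No row becomes fully distinguished — the join is lossy.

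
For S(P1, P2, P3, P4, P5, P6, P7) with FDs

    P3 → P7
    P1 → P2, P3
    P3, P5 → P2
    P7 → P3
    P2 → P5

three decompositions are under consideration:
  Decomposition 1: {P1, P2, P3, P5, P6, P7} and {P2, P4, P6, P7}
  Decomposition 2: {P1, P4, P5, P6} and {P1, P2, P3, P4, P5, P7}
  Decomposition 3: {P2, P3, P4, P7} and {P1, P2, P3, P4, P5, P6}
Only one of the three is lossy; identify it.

Decomposition 1: common = {P2, P6, P7}, closure = {P2, P3, P5, P6, P7} → lossy.
Decomposition 2: common = {P1, P4, P5}, closure = {P1, P2, P3, P4, P5, P7} → lossless.
Decomposition 3: common = {P2, P3, P4}, closure = {P2, P3, P4, P5, P7} → lossless.

Decomposition 1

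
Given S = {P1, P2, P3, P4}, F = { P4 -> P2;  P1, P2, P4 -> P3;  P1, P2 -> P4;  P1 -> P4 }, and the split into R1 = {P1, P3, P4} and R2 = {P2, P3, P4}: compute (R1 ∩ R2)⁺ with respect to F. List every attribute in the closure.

P2, P3, P4

R1 ∩ R2 = {P3, P4}.
P4 → P2 applies, adding P2
Closure: {P2, P3, P4}.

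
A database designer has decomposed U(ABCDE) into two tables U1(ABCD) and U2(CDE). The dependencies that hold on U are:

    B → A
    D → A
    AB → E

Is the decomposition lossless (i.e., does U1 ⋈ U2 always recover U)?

No

Common attributes: U1 ∩ U2 = {CD}.
Closure of {CD}: D → A applies, adding A. So (CD)⁺ = {ACD}.
The closure contains neither all of U1 = {ABCD} nor all of U2 = {CDE}, so the common attributes are not a superkey of either fragment. The join is lossy.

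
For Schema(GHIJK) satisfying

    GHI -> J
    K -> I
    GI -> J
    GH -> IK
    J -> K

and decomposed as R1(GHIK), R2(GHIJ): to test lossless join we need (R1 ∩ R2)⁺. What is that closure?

GHIJK

R1 ∩ R2 = {GHI}.
GHI → J applies, adding J
GH → IK applies, adding K
Closure: {GHIJK}.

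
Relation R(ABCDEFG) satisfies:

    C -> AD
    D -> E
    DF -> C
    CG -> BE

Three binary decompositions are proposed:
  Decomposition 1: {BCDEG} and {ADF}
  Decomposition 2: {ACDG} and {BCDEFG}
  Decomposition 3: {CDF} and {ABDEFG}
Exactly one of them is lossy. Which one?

Decomposition 1

Decomposition 1: common = {D}, closure = {DE} → lossy.
Decomposition 2: common = {CDG}, closure = {ABCDEG} → lossless.
Decomposition 3: common = {DF}, closure = {ACDEF} → lossless.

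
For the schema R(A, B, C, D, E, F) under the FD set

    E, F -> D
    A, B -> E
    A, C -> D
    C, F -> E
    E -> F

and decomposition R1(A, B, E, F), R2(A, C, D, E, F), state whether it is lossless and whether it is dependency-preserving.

lossy but dependency-preserving

Lossless test: (A, E, F)⁺ = {A, D, E, F}, which is a superkey of neither fragment — lossy.
Dependency preservation: every FD's attributes lie within a single fragment, so each can be enforced locally — preserved.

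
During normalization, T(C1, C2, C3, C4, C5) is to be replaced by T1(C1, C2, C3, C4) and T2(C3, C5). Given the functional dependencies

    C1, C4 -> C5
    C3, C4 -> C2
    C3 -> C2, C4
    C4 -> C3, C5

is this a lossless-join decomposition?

Common attributes: T1 ∩ T2 = {C3}.
Closure of {C3}: C3 → C2, C4 applies, adding C2, C4; C4 → C3, C5 applies, adding C5. So (C3)⁺ = {C2, C3, C4, C5}.
This closure contains every attribute of T2, so T1 ∩ T2 → T2. The join is lossless.

Yes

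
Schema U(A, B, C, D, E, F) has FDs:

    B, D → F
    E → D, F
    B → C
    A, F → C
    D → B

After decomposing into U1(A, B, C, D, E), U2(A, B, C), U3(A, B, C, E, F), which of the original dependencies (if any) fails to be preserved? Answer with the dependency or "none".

Check B, D → F: no single fragment contains all of {B, D, F}, and the restricted closure of {B, D} across the fragments never reaches {F}.
E → D, F is preserved.
B → C is preserved.
A, F → C is preserved.
D → B is preserved.

B, D → F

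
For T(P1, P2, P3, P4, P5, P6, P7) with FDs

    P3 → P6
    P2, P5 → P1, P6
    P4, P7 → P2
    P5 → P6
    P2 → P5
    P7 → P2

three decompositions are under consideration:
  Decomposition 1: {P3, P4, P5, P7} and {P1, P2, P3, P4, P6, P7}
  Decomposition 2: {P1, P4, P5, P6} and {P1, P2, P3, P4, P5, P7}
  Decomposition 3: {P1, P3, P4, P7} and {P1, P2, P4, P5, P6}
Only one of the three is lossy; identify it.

Decomposition 1: common = {P3, P4, P7}, closure = {P1, P2, P3, P4, P5, P6, P7} → lossless.
Decomposition 2: common = {P1, P4, P5}, closure = {P1, P4, P5, P6} → lossless.
Decomposition 3: common = {P1, P4}, closure = {P1, P4} → lossy.

Decomposition 3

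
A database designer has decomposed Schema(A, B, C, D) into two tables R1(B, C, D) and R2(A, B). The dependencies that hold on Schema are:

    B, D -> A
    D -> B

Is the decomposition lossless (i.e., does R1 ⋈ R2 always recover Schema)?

Common attributes: R1 ∩ R2 = {B}.
No dependency enlarges {B}, so (B)⁺ = {B}.
The closure contains neither all of R1 = {B, C, D} nor all of R2 = {A, B}, so the common attributes are not a superkey of either fragment. The join is lossy.

No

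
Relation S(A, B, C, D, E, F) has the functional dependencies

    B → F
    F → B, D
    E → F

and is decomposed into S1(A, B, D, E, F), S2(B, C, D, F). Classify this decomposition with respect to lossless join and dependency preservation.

Lossless test: (B, D, F)⁺ = {B, D, F}, which is a superkey of neither fragment — lossy.
Dependency preservation: every FD's attributes lie within a single fragment, so each can be enforced locally — preserved.

lossy but dependency-preserving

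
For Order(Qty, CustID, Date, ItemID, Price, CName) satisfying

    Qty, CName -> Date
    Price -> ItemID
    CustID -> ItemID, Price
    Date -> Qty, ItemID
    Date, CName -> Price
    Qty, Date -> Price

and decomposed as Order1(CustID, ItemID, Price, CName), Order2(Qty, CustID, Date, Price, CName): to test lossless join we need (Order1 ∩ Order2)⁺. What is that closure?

Order1 ∩ Order2 = {CustID, Price, CName}.
Price → ItemID applies, adding ItemID
Closure: {CustID, ItemID, Price, CName}.

CustID, ItemID, Price, CName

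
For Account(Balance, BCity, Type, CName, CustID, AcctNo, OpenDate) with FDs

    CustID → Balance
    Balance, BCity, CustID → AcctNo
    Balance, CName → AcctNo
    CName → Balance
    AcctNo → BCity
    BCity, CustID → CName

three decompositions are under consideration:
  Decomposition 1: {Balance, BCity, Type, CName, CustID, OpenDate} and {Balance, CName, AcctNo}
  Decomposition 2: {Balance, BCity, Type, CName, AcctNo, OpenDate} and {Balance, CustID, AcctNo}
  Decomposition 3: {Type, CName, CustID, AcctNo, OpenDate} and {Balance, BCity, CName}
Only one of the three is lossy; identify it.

Decomposition 2

Decomposition 1: common = {Balance, CName}, closure = {Balance, BCity, CName, AcctNo} → lossless.
Decomposition 2: common = {Balance, AcctNo}, closure = {Balance, BCity, AcctNo} → lossy.
Decomposition 3: common = {CName}, closure = {Balance, BCity, CName, AcctNo} → lossless.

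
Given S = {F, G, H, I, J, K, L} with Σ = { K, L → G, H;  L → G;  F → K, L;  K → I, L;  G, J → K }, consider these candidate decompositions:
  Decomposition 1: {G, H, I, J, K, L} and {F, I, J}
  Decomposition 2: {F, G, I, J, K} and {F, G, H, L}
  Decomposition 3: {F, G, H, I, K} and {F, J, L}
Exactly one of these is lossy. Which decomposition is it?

Decomposition 1: common = {I, J}, closure = {I, J} → lossy.
Decomposition 2: common = {F, G}, closure = {F, G, H, I, K, L} → lossless.
Decomposition 3: common = {F}, closure = {F, G, H, I, K, L} → lossless.

Decomposition 1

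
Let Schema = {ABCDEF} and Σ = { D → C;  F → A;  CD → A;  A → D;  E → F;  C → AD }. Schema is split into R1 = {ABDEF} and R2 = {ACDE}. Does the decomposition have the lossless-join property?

Common attributes: R1 ∩ R2 = {ADE}.
Closure of {ADE}: D → C applies, adding C; E → F applies, adding F. So (ADE)⁺ = {ACDEF}.
This closure contains every attribute of R2, so R1 ∩ R2 → R2. The join is lossless.

Yes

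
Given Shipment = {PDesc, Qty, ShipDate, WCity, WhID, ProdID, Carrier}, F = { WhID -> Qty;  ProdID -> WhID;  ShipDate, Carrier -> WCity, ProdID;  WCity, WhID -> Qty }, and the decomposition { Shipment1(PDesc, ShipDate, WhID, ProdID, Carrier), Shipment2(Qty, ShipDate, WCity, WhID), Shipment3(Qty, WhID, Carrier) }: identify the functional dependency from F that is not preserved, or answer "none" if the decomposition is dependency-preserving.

ShipDate, Carrier -> WCity, ProdID

Check ShipDate, Carrier → WCity, ProdID: no single fragment contains all of {ShipDate, WCity, ProdID, Carrier}, and the restricted closure of {ShipDate, Carrier} across the fragments never reaches {WCity, ProdID}.
WhID → Qty is preserved.
ProdID → WhID is preserved.
WCity, WhID → Qty is preserved.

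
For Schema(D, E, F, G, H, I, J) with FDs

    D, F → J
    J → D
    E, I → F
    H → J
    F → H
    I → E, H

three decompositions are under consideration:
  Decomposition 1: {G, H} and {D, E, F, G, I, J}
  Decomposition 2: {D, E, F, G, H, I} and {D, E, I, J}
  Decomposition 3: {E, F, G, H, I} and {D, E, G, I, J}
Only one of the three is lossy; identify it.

Decomposition 1

Decomposition 1: common = {G}, closure = {G} → lossy.
Decomposition 2: common = {D, E, I}, closure = {D, E, F, H, I, J} → lossless.
Decomposition 3: common = {E, G, I}, closure = {D, E, F, G, H, I, J} → lossless.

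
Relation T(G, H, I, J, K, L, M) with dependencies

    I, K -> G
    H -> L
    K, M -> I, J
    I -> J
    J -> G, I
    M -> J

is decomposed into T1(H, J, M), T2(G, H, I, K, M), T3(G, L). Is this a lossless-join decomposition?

No

Chase test. Columns are G, H, I, J, K, L, M; row i has aⱼ where attribute j ∈ Ti, else bᵢⱼ.
Initial tableau (one row per fragment):
  row 1: b11 a2 b13 a4 b15 b16 a7
  row 2: a1 a2 a3 b24 a5 b26 a7
  row 3: a1 b32 b33 b34 b35 a6 b37
Rows 1 and 2 agree on H; apply H→L and equate their L entries.
Rows 1 and 2 agree on M; apply M→J and equate their J entries.
Rows 1 and 2 agree on J; apply J→G, I and equate their G, I entries.
No row becomes fully distinguished — the join is lossy.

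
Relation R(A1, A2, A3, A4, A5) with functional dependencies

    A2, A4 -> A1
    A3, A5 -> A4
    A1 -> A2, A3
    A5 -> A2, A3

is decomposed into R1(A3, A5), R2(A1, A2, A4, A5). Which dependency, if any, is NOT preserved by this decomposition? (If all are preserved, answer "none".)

A1 -> A2, A3

Check A1 → A2, A3: no single fragment contains all of {A1, A2, A3}, and the restricted closure of {A1} across the fragments never reaches {A2, A3}.
A2, A4 → A1 is preserved.
A3, A5 → A4 is preserved.
A5 → A2, A3 is preserved.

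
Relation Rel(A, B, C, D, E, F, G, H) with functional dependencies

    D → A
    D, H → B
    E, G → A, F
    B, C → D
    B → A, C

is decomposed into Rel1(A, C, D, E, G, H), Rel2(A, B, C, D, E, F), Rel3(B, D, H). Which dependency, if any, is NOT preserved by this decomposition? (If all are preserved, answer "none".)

E, G → A, F

Check E, G → A, F: no single fragment contains all of {A, E, F, G}, and the restricted closure of {E, G} across the fragments never reaches {A, F}.
D → A is preserved.
D, H → B is preserved.
B, C → D is preserved.
B → A, C is preserved.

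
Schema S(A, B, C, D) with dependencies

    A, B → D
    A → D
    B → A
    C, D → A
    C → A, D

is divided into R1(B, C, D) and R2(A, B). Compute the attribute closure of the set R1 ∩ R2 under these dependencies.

A, B, D

R1 ∩ R2 = {B}.
B → A applies, adding A
A, B → D applies, adding D
Closure: {A, B, D}.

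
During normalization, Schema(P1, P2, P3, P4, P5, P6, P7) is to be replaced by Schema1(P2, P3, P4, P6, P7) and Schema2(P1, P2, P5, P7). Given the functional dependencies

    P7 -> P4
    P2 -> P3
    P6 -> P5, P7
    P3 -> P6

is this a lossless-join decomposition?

Yes

Common attributes: Schema1 ∩ Schema2 = {P2, P7}.
Closure of {P2, P7}: P7 → P4 applies, adding P4; P2 → P3 applies, adding P3; P3 → P6 applies, adding P6; P6 → P5, P7 applies, adding P5. So (P2, P7)⁺ = {P2, P3, P4, P5, P6, P7}.
This closure contains every attribute of Schema1, so Schema1 ∩ Schema2 → Schema1. The join is lossless.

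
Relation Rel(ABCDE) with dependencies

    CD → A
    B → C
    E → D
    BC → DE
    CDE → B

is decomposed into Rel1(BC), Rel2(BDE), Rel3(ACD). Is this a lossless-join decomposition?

Chase test. Columns are ABCDE; row i has aⱼ where attribute j ∈ Reli, else bᵢⱼ.
Initial tableau (one row per fragment):
  row 1: b11 a2 a3 b14 b15
  row 2: b21 a2 b23 a4 a5
  row 3: a1 b32 a3 a4 b35
Rows 1 and 2 agree on B; apply B→C and equate their C entries.
Rows 1 and 2 agree on BC; apply BC→DE and equate their DE entries.
Rows 1 and 2 agree on CD; apply CD→A and equate their A entries.
Rows 1 and 3 agree on CD; apply CD→A and equate their A entries.
Row 1 is now all distinguished symbols — the join is lossless.

Yes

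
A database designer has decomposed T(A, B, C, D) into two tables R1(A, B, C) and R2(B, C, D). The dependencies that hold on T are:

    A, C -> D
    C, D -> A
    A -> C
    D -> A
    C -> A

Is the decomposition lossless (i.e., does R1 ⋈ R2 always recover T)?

Yes

Common attributes: R1 ∩ R2 = {B, C}.
Closure of {B, C}: C → A applies, adding A; A, C → D applies, adding D. So (B, C)⁺ = {A, B, C, D}.
This closure contains every attribute of R1, so R1 ∩ R2 → R1. The join is lossless.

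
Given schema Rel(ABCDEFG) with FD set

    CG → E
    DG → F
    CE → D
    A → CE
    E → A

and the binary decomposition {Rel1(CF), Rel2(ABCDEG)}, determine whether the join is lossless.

Common attributes: Rel1 ∩ Rel2 = {C}.
No dependency enlarges {C}, so (C)⁺ = {C}.
The closure contains neither all of Rel1 = {CF} nor all of Rel2 = {ABCDEG}, so the common attributes are not a superkey of either fragment. The join is lossy.

No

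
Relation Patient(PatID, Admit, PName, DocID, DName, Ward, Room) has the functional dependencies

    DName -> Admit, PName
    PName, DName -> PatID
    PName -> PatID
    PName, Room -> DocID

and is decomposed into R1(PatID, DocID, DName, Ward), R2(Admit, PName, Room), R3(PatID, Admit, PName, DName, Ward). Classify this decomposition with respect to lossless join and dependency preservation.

Lossless test (chase): Rows 1 and 3 agree on DName; apply DName→Admit, PName and equate their Admit, PName entries. Rows 1 and 2 agree on PName; apply PName→PatID and equate their PatID entries. No row becomes fully distinguished — the join is lossy.
Dependency preservation: the restricted closure of {PName, Room} across the fragments never reaches {DocID}, so PName, Room → DocID cannot be enforced without a join — not preserved.

lossy and not dependency-preserving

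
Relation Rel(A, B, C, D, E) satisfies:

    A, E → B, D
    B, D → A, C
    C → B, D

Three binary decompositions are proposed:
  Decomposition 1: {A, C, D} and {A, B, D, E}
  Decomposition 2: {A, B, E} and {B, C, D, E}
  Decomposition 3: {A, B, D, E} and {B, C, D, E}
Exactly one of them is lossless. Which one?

Decomposition 3

Decomposition 1: common = {A, D}, closure = {A, D} → lossy.
Decomposition 2: common = {B, E}, closure = {B, E} → lossy.
Decomposition 3: common = {B, D, E}, closure = {A, B, C, D, E} → lossless.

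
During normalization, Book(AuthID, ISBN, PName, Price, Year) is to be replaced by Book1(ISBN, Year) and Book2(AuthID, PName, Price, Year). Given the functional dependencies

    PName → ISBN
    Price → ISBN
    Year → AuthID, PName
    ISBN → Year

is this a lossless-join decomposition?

Yes

Common attributes: Book1 ∩ Book2 = {Year}.
Closure of {Year}: Year → AuthID, PName applies, adding AuthID, PName; PName → ISBN applies, adding ISBN. So (Year)⁺ = {AuthID, ISBN, PName, Year}.
This closure contains every attribute of Book1, so Book1 ∩ Book2 → Book1. The join is lossless.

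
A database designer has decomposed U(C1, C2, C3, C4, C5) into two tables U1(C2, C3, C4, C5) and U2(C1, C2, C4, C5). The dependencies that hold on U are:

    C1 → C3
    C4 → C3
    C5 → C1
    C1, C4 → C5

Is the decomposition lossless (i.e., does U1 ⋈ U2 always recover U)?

Yes

Common attributes: U1 ∩ U2 = {C2, C4, C5}.
Closure of {C2, C4, C5}: C4 → C3 applies, adding C3; C5 → C1 applies, adding C1. So (C2, C4, C5)⁺ = {C1, C2, C3, C4, C5}.
This closure contains every attribute of U1, so U1 ∩ U2 → U1. The join is lossless.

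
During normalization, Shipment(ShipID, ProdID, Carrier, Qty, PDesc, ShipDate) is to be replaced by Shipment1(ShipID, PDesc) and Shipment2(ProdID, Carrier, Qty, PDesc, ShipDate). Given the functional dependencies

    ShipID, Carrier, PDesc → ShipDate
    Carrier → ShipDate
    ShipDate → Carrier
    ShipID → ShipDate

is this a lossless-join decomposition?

No

Common attributes: Shipment1 ∩ Shipment2 = {PDesc}.
No dependency enlarges {PDesc}, so (PDesc)⁺ = {PDesc}.
The closure contains neither all of Shipment1 = {ShipID, PDesc} nor all of Shipment2 = {ProdID, Carrier, Qty, PDesc, ShipDate}, so the common attributes are not a superkey of either fragment. The join is lossy.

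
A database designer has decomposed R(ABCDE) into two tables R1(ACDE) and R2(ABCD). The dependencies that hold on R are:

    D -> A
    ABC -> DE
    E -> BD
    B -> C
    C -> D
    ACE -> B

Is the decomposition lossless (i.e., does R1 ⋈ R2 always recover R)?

Common attributes: R1 ∩ R2 = {ACD}.
No dependency enlarges {ACD}, so (ACD)⁺ = {ACD}.
The closure contains neither all of R1 = {ACDE} nor all of R2 = {ABCD}, so the common attributes are not a superkey of either fragment. The join is lossy.

No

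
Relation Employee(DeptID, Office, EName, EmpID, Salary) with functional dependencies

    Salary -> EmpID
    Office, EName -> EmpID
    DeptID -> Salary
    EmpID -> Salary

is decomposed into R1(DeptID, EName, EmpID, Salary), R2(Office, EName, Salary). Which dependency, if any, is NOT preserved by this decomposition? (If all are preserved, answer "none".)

Salary → EmpID lies within R1.
Office, EName → EmpID: restricted closure across fragments reaches EmpID.
DeptID → Salary lies within R1.
EmpID → Salary lies within R1.
Every dependency is enforceable on the fragments, so the decomposition is dependency-preserving.

none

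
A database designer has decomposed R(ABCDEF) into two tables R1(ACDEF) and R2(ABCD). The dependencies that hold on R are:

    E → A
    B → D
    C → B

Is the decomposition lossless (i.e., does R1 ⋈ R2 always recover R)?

Yes

Common attributes: R1 ∩ R2 = {ACD}.
Closure of {ACD}: C → B applies, adding B. So (ACD)⁺ = {ABCD}.
This closure contains every attribute of R2, so R1 ∩ R2 → R2. The join is lossless.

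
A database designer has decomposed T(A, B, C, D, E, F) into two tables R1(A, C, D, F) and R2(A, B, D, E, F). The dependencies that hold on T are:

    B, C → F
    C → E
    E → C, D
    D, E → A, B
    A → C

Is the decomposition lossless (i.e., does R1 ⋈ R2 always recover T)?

Yes

Common attributes: R1 ∩ R2 = {A, D, F}.
Closure of {A, D, F}: A → C applies, adding C; C → E applies, adding E; D, E → A, B applies, adding B. So (A, D, F)⁺ = {A, B, C, D, E, F}.
This closure contains every attribute of R1, so R1 ∩ R2 → R1. The join is lossless.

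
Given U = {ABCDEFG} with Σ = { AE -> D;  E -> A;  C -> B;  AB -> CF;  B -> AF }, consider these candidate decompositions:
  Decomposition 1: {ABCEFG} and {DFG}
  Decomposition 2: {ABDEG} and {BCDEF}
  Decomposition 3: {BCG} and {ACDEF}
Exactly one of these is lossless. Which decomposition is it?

Decomposition 2

Decomposition 1: common = {FG}, closure = {FG} → lossy.
Decomposition 2: common = {BDE}, closure = {ABCDEF} → lossless.
Decomposition 3: common = {C}, closure = {ABCF} → lossy.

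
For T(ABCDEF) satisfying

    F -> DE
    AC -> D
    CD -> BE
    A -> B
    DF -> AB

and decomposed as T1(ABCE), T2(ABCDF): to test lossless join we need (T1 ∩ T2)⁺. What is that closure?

T1 ∩ T2 = {ABC}.
AC → D applies, adding D
CD → BE applies, adding E
Closure: {ABCDE}.

ABCDE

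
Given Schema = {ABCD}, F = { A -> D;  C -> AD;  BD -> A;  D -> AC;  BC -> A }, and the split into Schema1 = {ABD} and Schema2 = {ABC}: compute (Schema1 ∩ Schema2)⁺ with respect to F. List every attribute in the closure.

ABCD

Schema1 ∩ Schema2 = {AB}.
A → D applies, adding D
D → AC applies, adding C
Closure: {ABCD}.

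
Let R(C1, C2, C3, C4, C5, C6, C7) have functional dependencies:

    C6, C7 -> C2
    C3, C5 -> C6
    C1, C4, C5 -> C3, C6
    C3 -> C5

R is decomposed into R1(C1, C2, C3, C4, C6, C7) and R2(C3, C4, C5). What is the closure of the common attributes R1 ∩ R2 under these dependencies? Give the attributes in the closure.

C3, C4, C5, C6

R1 ∩ R2 = {C3, C4}.
C3 → C5 applies, adding C5
C3, C5 → C6 applies, adding C6
Closure: {C3, C4, C5, C6}.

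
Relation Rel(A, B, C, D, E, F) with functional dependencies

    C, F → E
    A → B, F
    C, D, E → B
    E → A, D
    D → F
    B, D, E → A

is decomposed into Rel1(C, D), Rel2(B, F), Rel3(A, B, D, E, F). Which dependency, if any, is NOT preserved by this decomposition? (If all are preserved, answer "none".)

C, F → E

Check C, F → E: no single fragment contains all of {C, E, F}, and the restricted closure of {C, F} across the fragments never reaches {E}.
A → B, F is preserved.
C, D, E → B is preserved.
E → A, D is preserved.
D → F is preserved.
B, D, E → A is preserved.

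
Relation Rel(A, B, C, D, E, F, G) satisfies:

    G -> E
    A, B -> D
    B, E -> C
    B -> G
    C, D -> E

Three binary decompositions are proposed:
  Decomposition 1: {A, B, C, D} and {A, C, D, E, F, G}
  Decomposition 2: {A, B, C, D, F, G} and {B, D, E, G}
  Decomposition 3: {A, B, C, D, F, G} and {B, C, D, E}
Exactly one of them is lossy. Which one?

Decomposition 1: common = {A, C, D}, closure = {A, C, D, E} → lossy.
Decomposition 2: common = {B, D, G}, closure = {B, C, D, E, G} → lossless.
Decomposition 3: common = {B, C, D}, closure = {B, C, D, E, G} → lossless.

Decomposition 1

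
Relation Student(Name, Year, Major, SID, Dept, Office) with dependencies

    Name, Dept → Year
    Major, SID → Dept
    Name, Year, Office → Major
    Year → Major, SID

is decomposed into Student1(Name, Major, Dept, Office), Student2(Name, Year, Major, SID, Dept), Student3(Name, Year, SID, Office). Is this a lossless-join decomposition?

Yes

Chase test. Columns are Name, Year, Major, SID, Dept, Office; row i has aⱼ where attribute j ∈ Studenti, else bᵢⱼ.
Initial tableau (one row per fragment):
  row 1: a1 b12 a3 b14 a5 a6
  row 2: a1 a2 a3 a4 a5 b26
  row 3: a1 a2 b33 a4 b35 a6
Rows 1 and 2 agree on Name, Dept; apply Name, Dept→Year and equate their Year entries.
Rows 1 and 3 agree on Name, Year, Office; apply Name, Year, Office→Major and equate their Major entries.
Rows 1 and 2 agree on Year; apply Year→Major, SID and equate their Major, SID entries.
Rows 1 and 3 agree on Major, SID; apply Major, SID→Dept and equate their Dept entries.
Row 1 is now all distinguished symbols — the join is lossless.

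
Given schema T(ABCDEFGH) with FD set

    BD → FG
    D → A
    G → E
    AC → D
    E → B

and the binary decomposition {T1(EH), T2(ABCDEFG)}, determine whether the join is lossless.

Common attributes: T1 ∩ T2 = {E}.
Closure of {E}: E → B applies, adding B. So (E)⁺ = {BE}.
The closure contains neither all of T1 = {EH} nor all of T2 = {ABCDEFG}, so the common attributes are not a superkey of either fragment. The join is lossy.

No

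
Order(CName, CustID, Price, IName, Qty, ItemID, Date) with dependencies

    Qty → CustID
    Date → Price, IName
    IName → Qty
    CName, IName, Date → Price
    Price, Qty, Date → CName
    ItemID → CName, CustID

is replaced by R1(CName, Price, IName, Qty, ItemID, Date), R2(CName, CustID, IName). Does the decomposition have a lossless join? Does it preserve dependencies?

lossless but not dependency-preserving

Lossless test: (CName, IName)⁺ = {CName, CustID, IName, Qty}, which contains all of one fragment — lossless.
Dependency preservation: the restricted closure of {Qty} across the fragments never reaches {CustID}, so Qty → CustID cannot be enforced without a join — not preserved.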